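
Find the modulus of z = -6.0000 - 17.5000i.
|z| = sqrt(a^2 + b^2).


|z| = sqrt((-6)^2 + (-17.5)^2) = sqrt(36 + 306.25) = sqrt(342.25) = 18.5000

|z| = 18.5000


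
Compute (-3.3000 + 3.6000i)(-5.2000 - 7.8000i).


Real = -3.3*(-5.2) - 3.6*(-7.8) = 17.16 - (-28.08) = 45.24
Imag = -3.3*(-7.8) - (5.2)*3.6 = 25.74 - (18.72) = 7.02

45.2400 + 7.0200i


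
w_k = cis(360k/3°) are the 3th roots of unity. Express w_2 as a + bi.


Angle = 360*2/3 = 240°
a = cos(240°) = -0.5000
b = sin(240°) = -0.8660

-0.5000 - 0.8660i


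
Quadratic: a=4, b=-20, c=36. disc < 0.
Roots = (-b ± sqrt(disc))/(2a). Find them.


disc = (-20)^2 - 4*4*36 = 400 - 576 = -176
sqrt(|disc|) = sqrt(176) = 13.2665
Real part = 20/(2*4) = 2.5000
Imag part = 13.2665/(2*4) = 1.6583

2.5000 ± 1.6583i


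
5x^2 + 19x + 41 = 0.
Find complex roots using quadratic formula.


disc = 19^2 - 4*5*41 = 361 - 820 = -459
sqrt(|disc|) = sqrt(459) = 21.4243
Real part = -19/(2*5) = -1.9000
Imag part = 21.4243/(2*5) = 2.1424

-1.9000 ± 2.1424i


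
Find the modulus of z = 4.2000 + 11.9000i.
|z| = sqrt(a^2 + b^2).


|z| = sqrt(4.2^2 + 11.9^2) = sqrt(17.64 + 141.61) = sqrt(159.25) = 12.6194

|z| = 12.6194


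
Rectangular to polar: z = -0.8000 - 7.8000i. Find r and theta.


r = sqrt(0.64+60.84) = sqrt(61.48) = 7.8409
theta = atan2(-7.8, -0.8) = -95.8560 degrees

r = 7.8409, theta = -95.8560 degrees


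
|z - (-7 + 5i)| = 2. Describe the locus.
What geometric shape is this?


|z - z0| = r is a circle with center z0 and radius r.
Center = (-7, 5), radius = 2

Circle with center (-7, 5) and radius 2


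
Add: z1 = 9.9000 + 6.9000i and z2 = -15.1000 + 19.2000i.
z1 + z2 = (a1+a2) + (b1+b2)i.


Real: 9.9 - 15.1 = -5.2
Imag: 6.9 + 19.2 = 26.1

-5.2000 + 26.1000i


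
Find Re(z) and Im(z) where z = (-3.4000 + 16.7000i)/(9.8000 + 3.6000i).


Multiply by conjugate: (-3.4000 + 16.7000i)(9.8000 - 3.6000i) / (9.8^2 + 3.6^2)
Numerator real = -3.4*9.8 + 16.7*3.6 = 26.8
Numerator imag = 16.7*9.8 - (-3.4)*3.6 = 175.9
Denominator = 109
Re(z) = 26.8/109 = 0.2459
Im(z) = 175.9/109 = 1.6138

Re(z) = 0.2459, Im(z) = 1.6138


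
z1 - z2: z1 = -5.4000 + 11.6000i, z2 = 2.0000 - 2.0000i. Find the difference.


Real: -5.4 - 2 = -7.4
Imag: 11.6 + 2 = 13.6

-7.4000 + 13.6000i


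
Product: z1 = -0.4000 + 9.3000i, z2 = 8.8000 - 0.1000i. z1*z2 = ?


Real = -0.4*8.8 - 9.3*(-0.1) = -3.52 - (-0.93) = -2.59
Imag = -0.4*(-0.1) + 8.8*9.3 = 0.04 + 81.84 = 81.88

-2.5900 + 81.8800i


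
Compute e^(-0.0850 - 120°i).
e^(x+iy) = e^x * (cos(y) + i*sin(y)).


e^-0.0850 = 0.91851
cos(-120°) = -0.5
sin(-120°) = -0.86603
Real = 0.91851*(-0.5) = -0.4593
Imag = 0.91851*(-0.86603) = -0.7955

-0.4593 - 0.7955i


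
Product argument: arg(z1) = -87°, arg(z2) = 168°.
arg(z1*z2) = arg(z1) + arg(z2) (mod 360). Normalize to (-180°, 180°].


arg(z1*z2) = -87° + 168° = 81°
Normalized to (-180°, 180°]: 81°

81°


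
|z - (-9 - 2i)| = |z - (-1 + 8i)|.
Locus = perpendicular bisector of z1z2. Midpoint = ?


Equal distances means the locus is the perpendicular bisector of z1 and z2.
Midpoint = ((-9+(-1))/2, (-2+8)/2) = (-5.0000, 3.0000)

Perpendicular bisector through (-5.0000, 3.0000)


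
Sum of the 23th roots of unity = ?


The sum of all 23th roots of unity is 0.
Geometric series: (1 - w^23)/(1 - w) = (1-1)/(1-w) = 0 since w^23 = 1, w ≠ 1.
Alternatively: coefficient of z^22 in z^23 - 1 is 0.

0


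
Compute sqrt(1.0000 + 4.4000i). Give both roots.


|z| = sqrt(1+19.36) = 4.5122
sqrt((|z|+a)/2) = sqrt((4.5122+1)/2) = sqrt(2.7561) = 1.6602
sqrt((|z|-a)/2) = sqrt((4.5122-1)/2) = sqrt(1.7561) = 1.3252

±(1.6602 + 1.3252i) i.e. 1.6602 + 1.3252i and -1.6602 - 1.3252i


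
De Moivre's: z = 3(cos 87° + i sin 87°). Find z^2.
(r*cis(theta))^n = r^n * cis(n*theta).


r^2 = 3^2 = 9
n*theta = 2*87° = 174° = 174° (mod 360)
a = 9*cos(174°) = -8.9507
b = 9*sin(174°) = 0.9408

9 cis(174°) = -8.9507 + 0.9408i


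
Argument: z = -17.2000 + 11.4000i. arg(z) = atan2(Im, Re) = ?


Re = -17.2, Im = 11.4
arg = atan2(11.4, -17.2) = 146.4640 degrees

arg(z) = 146.4640 degrees


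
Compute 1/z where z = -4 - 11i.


|z|^2 = 16+121 = 137
1/z = (-4 + 11i)/137

1/z = -0.0292 + 0.0803i


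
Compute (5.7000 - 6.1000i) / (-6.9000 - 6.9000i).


Conjugate of z2 = -6.9000 + 6.9000i
Numerator: (5.7000 - 6.1000i)(-6.9000 + 6.9000i) = 2.7600 + 81.4200i
Denominator: (-6.9)^2 + (-6.9)^2 = 95.22
Result = (2.7600 + 81.4200i)/95.22

0.0290 + 0.8551i


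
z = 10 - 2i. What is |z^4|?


|z| = sqrt(100+4) = sqrt(104) = 10.1980
|z^4| = |z|^4 = (sqrt(104))^4 = 104^2 = 10816

|z^4| = 10816


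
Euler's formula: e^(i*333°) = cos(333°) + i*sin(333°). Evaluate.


cos(333°) = 0.8910
sin(333°) = -0.4540

e^(i*333°) = 0.8910 - 0.4540i


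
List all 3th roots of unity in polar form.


The 3th roots of unity are cis(360k/3°) for k=0..2
Angle step = 360/3 = 120°
Primitive root: cis(120°)
Primitive root = -0.5000 + 0.8660i

3 roots at angles: 0°, 120°, 240°


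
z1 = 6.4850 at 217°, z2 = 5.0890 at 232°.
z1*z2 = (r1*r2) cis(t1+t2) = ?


r = 6.4850 * 5.0890 = 33.0022
theta = 217° + 232° = 449° = 89° (mod 360)

33.0022 cis(89°)


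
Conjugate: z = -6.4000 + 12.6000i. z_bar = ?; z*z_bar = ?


z_bar = -6.4000 - 12.6000i
z*z_bar = (-6.4)^2 + 12.6^2 = 40.96 + 158.76 = 199.72

z_bar = -6.4000 - 12.6000i, z*z_bar = 199.72


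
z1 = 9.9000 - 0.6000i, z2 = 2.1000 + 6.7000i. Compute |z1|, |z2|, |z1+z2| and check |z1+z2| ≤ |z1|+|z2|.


|z1| = sqrt(9.9^2 + (-0.6)^2) = sqrt(98.37) = 9.9182
|z2| = sqrt(2.1^2 + 6.7^2) = sqrt(49.3) = 7.0214
z1+z2 = 12.0000 + 6.1000i
|z1+z2| = sqrt(181.21) = 13.4614
|z1|+|z2| = 9.9182 + 7.0214 = 16.9396

|z1+z2| = 13.4614 ≤ |z1|+|z2| = 16.9396 (verified)


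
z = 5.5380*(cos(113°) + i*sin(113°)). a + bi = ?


a = 5.5380*cos(113°) = 5.5380*(-0.39073) = -2.1639
b = 5.5380*sin(113°) = 5.5380*0.920505 = 5.0978

-2.1639 + 5.0978i


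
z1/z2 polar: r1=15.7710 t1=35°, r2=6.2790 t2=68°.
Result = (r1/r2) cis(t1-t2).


r = 15.7710 / 6.2790 = 2.5117
theta = 35° - 68° = -33° = 327° (mod 360)

2.5117 cis(327°)


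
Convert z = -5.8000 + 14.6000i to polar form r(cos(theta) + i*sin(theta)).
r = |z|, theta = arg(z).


r = sqrt(33.64+213.16) = sqrt(246.8) = 15.7099
theta = atan2(14.6, -5.8) = 111.6660 degrees

r = 15.7099, theta = 111.6660 degrees


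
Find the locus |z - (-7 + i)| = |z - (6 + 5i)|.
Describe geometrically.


Equal distances means the locus is the perpendicular bisector of z1 and z2.
Midpoint = ((-7+6)/2, (1+5)/2) = (-0.5000, 3.0000)

Perpendicular bisector through (-0.5000, 3.0000)


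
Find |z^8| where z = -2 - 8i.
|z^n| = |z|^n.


|z| = sqrt(4+64) = sqrt(68) = 8.2462
|z^8| = |z|^8 = (sqrt(68))^8 = 68^4 = 21381376

|z^8| = 21381376


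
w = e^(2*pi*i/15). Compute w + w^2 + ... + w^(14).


With w = e^(2*pi*i/15), all 15 of the 15th roots of unity w^0 = 1, w, ..., w^(14) sum to 0: 1 + w + ... + w^(14) = (1 - w^15)/(1 - w) = 0 since w^15 = 1, w ≠ 1.
Removing the root 1: w + w^2 + ... + w^(14) = 0 - 1 = -1

Sum = -1


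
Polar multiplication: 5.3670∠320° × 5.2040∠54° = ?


r = 5.3670 * 5.2040 = 27.9299
theta = 320° + 54° = 374° = 14° (mod 360)

27.9299 cis(14°)


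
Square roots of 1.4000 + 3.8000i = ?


|z| = sqrt(1.96+14.44) = 4.0497
sqrt((|z|+a)/2) = sqrt((4.0497+1.4)/2) = sqrt(2.7248) = 1.6507
sqrt((|z|-a)/2) = sqrt((4.0497-1.4)/2) = sqrt(1.3248) = 1.1510

±(1.6507 + 1.1510i) i.e. 1.6507 + 1.1510i and -1.6507 - 1.1510i


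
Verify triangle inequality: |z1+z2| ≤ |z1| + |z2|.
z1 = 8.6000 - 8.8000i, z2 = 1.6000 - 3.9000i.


|z1| = sqrt(8.6^2 + (-8.8)^2) = sqrt(151.4) = 12.3045
|z2| = sqrt(1.6^2 + (-3.9)^2) = sqrt(17.77) = 4.2154
z1+z2 = 10.2000 - 12.7000i
|z1+z2| = sqrt(265.33) = 16.2890
|z1|+|z2| = 12.3045 + 4.2154 = 16.5199

|z1+z2| = 16.2890 ≤ |z1|+|z2| = 16.5199 (verified)


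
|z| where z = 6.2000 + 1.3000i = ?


|z| = sqrt(6.2^2 + 1.3^2) = sqrt(38.44 + 1.69) = sqrt(40.13) = 6.3348

|z| = 6.3348


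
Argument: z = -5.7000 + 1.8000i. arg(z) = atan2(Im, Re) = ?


Re = -5.7, Im = 1.8
arg = atan2(1.8, -5.7) = 162.4744 degrees

arg(z) = 162.4744 degrees


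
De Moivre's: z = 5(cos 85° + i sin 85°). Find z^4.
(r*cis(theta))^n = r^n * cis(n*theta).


r^4 = 5^4 = 625
n*theta = 4*85° = 340° = 340° (mod 360)
a = 625*cos(340°) = 587.3079
b = 625*sin(340°) = -213.7626

625 cis(340°) = 587.3079 - 213.7626i


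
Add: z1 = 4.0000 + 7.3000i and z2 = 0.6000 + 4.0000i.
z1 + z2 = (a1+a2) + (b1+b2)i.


Real: 4 + 0.6 = 4.6
Imag: 7.3 + 4 = 11.3

4.6000 + 11.3000i


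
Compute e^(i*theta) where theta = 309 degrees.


cos(309°) = 0.6293
sin(309°) = -0.7771

e^(i*309°) = 0.6293 - 0.7771i


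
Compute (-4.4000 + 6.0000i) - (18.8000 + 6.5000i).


Real: -4.4 - 18.8 = -23.2
Imag: 6 - 6.5 = -0.5

-23.2000 - 0.5000i


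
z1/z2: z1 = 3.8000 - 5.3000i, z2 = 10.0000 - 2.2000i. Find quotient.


Conjugate of z2 = 10.0000 + 2.2000i
Numerator: (3.8000 - 5.3000i)(10.0000 + 2.2000i) = 49.6600 - 44.6400i
Denominator: 10^2 + (-2.2)^2 = 104.84
Result = (49.6600 - 44.6400i)/104.84

0.4737 - 0.4258i


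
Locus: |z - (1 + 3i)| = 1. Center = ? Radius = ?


|z - z0| = r is a circle with center z0 and radius r.
Center = (1, 3), radius = 1

Circle with center (1, 3) and radius 1


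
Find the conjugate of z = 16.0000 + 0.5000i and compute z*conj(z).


z_bar = 16.0000 - 0.5000i
z*z_bar = 16^2 + 0.5^2 = 256 + 0.25 = 256.25

z_bar = 16.0000 - 0.5000i, z*z_bar = 256.25


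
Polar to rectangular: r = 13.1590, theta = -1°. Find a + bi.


a = 13.1590*cos(-1°) = 13.1590*0.99985 = 13.1570
b = 13.1590*sin(-1°) = 13.1590*(-0.017452) = -0.2297

13.1570 - 0.2297i


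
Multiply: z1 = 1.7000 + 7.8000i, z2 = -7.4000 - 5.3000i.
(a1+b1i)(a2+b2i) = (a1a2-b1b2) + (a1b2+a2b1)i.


Real = 1.7*(-7.4) - 7.8*(-5.3) = -12.58 - (-41.34) = 28.76
Imag = 1.7*(-5.3) - (7.4)*7.8 = -9.01 - (57.72) = -66.73

28.7600 - 66.7300i


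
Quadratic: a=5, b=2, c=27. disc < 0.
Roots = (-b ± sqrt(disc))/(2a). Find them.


disc = 2^2 - 4*5*27 = 4 - 540 = -536
sqrt(|disc|) = sqrt(536) = 23.1517
Real part = -2/(2*5) = -0.2000
Imag part = 23.1517/(2*5) = 2.3152

-0.2000 ± 2.3152i


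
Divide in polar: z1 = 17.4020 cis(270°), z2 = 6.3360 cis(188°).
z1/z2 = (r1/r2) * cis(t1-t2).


r = 17.4020 / 6.3360 = 2.7465
theta = 270° - 188° = 82° = 82° (mod 360)

2.7465 cis(82°)


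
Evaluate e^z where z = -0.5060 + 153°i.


e^-0.5060 = 0.6029
cos(153°) = -0.891
sin(153°) = 0.454
Real = 0.6029*(-0.891) = -0.5372
Imag = 0.6029*0.454 = 0.2737

-0.5372 + 0.2737i


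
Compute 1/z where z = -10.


|z|^2 = 100+0 = 100
1/z = (-10 - 0i)/100

1/z = -0.1000 + 0i


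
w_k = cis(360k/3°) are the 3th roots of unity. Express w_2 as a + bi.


Angle = 360*2/3 = 240°
a = cos(240°) = -0.5000
b = sin(240°) = -0.8660

-0.5000 - 0.8660i


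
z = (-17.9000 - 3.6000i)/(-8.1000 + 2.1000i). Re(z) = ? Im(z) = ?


Multiply by conjugate: (-17.9000 - 3.6000i)(-8.1000 - 2.1000i) / ((-8.1)^2 + 2.1^2)
Numerator real = -17.9*(-8.1) - (3.6)*2.1 = 137.43
Numerator imag = -3.6*(-8.1) - (-17.9)*2.1 = 66.75
Denominator = 70.02
Re(z) = 137.43/70.02 = 1.9627
Im(z) = 66.75/70.02 = 0.9533

Re(z) = 1.9627, Im(z) = 0.9533


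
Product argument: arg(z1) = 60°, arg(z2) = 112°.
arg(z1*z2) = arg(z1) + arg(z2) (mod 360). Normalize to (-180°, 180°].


arg(z1*z2) = 60° + 112° = 172°
Normalized to (-180°, 180°]: 172°

172°


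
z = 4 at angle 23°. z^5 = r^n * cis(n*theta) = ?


r^5 = 4^5 = 1024
n*theta = 5*23° = 115° = 115° (mod 360)
a = 1024*cos(115°) = -432.7611
b = 1024*sin(115°) = 928.0592

1024 cis(115°) = -432.7611 + 928.0592i


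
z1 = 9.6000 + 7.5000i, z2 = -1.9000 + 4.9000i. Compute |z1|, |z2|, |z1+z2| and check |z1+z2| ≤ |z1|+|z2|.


|z1| = sqrt(9.6^2 + 7.5^2) = sqrt(148.41) = 12.1824
|z2| = sqrt((-1.9)^2 + 4.9^2) = sqrt(27.62) = 5.2555
z1+z2 = 7.7000 + 12.4000i
|z1+z2| = sqrt(213.05) = 14.5962
|z1|+|z2| = 12.1824 + 5.2555 = 17.4379

|z1+z2| = 14.5962 ≤ |z1|+|z2| = 17.4379 (verified)


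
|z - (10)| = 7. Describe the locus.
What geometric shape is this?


|z - z0| = r is a circle with center z0 and radius r.
Center = (10, 0), radius = 7

Circle with center (10, 0) and radius 7


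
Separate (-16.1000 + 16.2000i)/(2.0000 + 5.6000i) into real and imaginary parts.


Multiply by conjugate: (-16.1000 + 16.2000i)(2.0000 - 5.6000i) / (2^2 + 5.6^2)
Numerator real = -16.1*2 + 16.2*5.6 = 58.52
Numerator imag = 16.2*2 - (-16.1)*5.6 = 122.56
Denominator = 35.36
Re(z) = 58.52/35.36 = 1.6550
Im(z) = 122.56/35.36 = 3.4661

Re(z) = 1.6550, Im(z) = 3.4661


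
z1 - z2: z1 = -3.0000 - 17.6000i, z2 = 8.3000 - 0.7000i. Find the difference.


Real: -3 - 8.3 = -11.3
Imag: -17.6 + 0.7 = -16.9

-11.3000 - 16.9000i


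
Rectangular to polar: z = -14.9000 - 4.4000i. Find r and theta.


r = sqrt(222.01+19.36) = sqrt(241.37) = 15.5361
theta = atan2(-4.4, -14.9) = -163.5480 degrees

r = 15.5361, theta = -163.5480 degrees


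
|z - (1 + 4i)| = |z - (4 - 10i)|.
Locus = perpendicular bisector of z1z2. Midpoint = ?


Equal distances means the locus is the perpendicular bisector of z1 and z2.
Midpoint = ((1+4)/2, (4+(-10))/2) = (2.5000, -3.0000)

Perpendicular bisector through (2.5000, -3.0000)


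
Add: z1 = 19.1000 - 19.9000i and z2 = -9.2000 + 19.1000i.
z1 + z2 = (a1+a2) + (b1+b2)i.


Real: 19.1 - 9.2 = 9.9
Imag: -19.9 + 19.1 = -0.8

9.9000 - 0.8000i


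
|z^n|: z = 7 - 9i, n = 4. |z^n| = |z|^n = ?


|z| = sqrt(49+81) = sqrt(130) = 11.4018
|z^4| = |z|^4 = (sqrt(130))^4 = 130^2 = 16900

|z^4| = 16900


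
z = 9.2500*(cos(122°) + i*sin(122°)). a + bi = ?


a = 9.2500*cos(122°) = 9.2500*(-0.52992) = -4.9018
b = 9.2500*sin(122°) = 9.2500*0.848048 = 7.8444

-4.9018 + 7.8444i


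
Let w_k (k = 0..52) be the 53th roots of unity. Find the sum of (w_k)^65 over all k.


The roots are w_k = w^k with w = e^(2*pi*i/53), and (w^k)^65 = (w^65)^k.
So S = 1 + u + u^2 + ... + u^(52) with u = w^65.
65 = 1*53 + 12, so 65 is not a multiple of 53: u = (w^53)^1 * w^12 = w^12 ≠ 1 (w is a primitive 53th root), while u^53 = (w^53)^65 = 1.
Geometric series: S = (1 - u^53)/(1 - u) = (1 - 1)/(1 - u) = 0

S = 0


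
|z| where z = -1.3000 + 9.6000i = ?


|z| = sqrt((-1.3)^2 + 9.6^2) = sqrt(1.69 + 92.16) = sqrt(93.85) = 9.6876

|z| = 9.6876


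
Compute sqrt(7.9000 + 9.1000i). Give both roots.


|z| = sqrt(62.41+82.81) = 12.0507
sqrt((|z|+a)/2) = sqrt((12.0507+7.9)/2) = sqrt(9.9754) = 3.1584
sqrt((|z|-a)/2) = sqrt((12.0507-7.9)/2) = sqrt(2.0754) = 1.4406

±(3.1584 + 1.4406i) i.e. 3.1584 + 1.4406i and -3.1584 - 1.4406i


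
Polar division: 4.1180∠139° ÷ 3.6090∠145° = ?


r = 4.1180 / 3.6090 = 1.1410
theta = 139° - 145° = -6° = 354° (mod 360)

1.1410 cis(354°)


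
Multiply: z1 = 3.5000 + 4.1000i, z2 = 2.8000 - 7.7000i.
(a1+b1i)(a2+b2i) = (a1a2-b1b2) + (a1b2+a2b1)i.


Real = 3.5*2.8 - 4.1*(-7.7) = 9.8 - (-31.57) = 41.37
Imag = 3.5*(-7.7) + 2.8*4.1 = -26.95 + 11.48 = -15.47

41.3700 - 15.4700i


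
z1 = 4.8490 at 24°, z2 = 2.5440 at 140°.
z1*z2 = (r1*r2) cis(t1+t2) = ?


r = 4.8490 * 2.5440 = 12.3359
theta = 24° + 140° = 164° = 164° (mod 360)

12.3359 cis(164°)


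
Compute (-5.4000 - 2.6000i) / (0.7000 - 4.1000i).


Conjugate of z2 = 0.7000 + 4.1000i
Numerator: (-5.4000 - 2.6000i)(0.7000 + 4.1000i) = 6.8800 - 23.9600i
Denominator: 0.7^2 + (-4.1)^2 = 17.3
Result = (6.8800 - 23.9600i)/17.3

0.3977 - 1.3850i


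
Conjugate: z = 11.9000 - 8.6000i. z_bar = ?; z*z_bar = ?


z_bar = 11.9000 + 8.6000i
z*z_bar = 11.9^2 + (-8.6)^2 = 141.61 + 73.96 = 215.57

z_bar = 11.9000 + 8.6000i, z*z_bar = 215.57


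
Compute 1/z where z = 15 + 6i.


|z|^2 = 225+36 = 261
1/z = (15 - 6i)/261

1/z = 0.0575 - 0.0230i


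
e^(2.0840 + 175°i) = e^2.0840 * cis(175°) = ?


e^2.0840 = 8.0366
cos(175°) = -0.99619
sin(175°) = 0.087156
Real = 8.0366*(-0.99619) = -8.0060
Imag = 8.0366*0.087156 = 0.7004

-8.0060 + 0.7004i


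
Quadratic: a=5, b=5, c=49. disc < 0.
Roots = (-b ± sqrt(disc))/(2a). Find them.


disc = 5^2 - 4*5*49 = 25 - 980 = -955
sqrt(|disc|) = sqrt(955) = 30.9031
Real part = -5/(2*5) = -0.5000
Imag part = 30.9031/(2*5) = 3.0903

-0.5000 ± 3.0903i


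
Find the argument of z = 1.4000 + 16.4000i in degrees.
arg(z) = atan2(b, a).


Re = 1.4, Im = 16.4
arg = atan2(16.4, 1.4) = 85.1207 degrees

arg(z) = 85.1207 degrees


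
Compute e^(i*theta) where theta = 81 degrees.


cos(81°) = 0.1564
sin(81°) = 0.9877

e^(i*81°) = 0.1564 + 0.9877i


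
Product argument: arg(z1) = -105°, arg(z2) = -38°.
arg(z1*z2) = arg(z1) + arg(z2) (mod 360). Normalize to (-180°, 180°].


arg(z1*z2) = -105° - 38° = -143°
Normalized to (-180°, 180°]: -143°

-143°


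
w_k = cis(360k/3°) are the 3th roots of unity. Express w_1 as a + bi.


Angle = 360*1/3 = 120°
a = cos(120°) = -0.5000
b = sin(120°) = 0.8660

-0.5000 + 0.8660i


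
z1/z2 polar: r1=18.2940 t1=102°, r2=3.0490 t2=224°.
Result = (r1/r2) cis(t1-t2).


r = 18.2940 / 3.0490 = 6.0000
theta = 102° - 224° = -122° = 238° (mod 360)

6.0000 cis(238°)


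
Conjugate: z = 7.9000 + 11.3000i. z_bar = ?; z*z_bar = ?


z_bar = 7.9000 - 11.3000i
z*z_bar = 7.9^2 + 11.3^2 = 62.41 + 127.69 = 190.1

z_bar = 7.9000 - 11.3000i, z*z_bar = 190.1


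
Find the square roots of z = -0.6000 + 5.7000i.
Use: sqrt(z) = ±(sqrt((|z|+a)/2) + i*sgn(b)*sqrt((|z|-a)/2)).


|z| = sqrt(0.36+32.49) = 5.7315
sqrt((|z|+a)/2) = sqrt((5.7315+(-0.6))/2) = sqrt(2.5657) = 1.6018
sqrt((|z|-a)/2) = sqrt((5.7315-(-0.6))/2) = sqrt(3.1657) = 1.7793

±(1.6018 + 1.7793i) i.e. 1.6018 + 1.7793i and -1.6018 - 1.7793i


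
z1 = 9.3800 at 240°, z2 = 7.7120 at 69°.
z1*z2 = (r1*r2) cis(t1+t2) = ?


r = 9.3800 * 7.7120 = 72.3386
theta = 240° + 69° = 309° = 309° (mod 360)

72.3386 cis(309°)


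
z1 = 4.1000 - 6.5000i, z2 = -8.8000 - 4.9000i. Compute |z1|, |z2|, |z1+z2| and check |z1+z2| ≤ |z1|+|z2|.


|z1| = sqrt(4.1^2 + (-6.5)^2) = sqrt(59.06) = 7.6851
|z2| = sqrt((-8.8)^2 + (-4.9)^2) = sqrt(101.45) = 10.0722
z1+z2 = -4.7000 - 11.4000i
|z1+z2| = sqrt(152.05) = 12.3309
|z1|+|z2| = 7.6851 + 10.0722 = 17.7573

|z1+z2| = 12.3309 ≤ |z1|+|z2| = 17.7573 (verified)


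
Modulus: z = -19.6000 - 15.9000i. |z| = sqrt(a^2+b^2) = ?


|z| = sqrt((-19.6)^2 + (-15.9)^2) = sqrt(384.16 + 252.81) = sqrt(636.97) = 25.2383

|z| = 25.2383


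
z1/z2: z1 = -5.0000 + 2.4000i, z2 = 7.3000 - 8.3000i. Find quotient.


Conjugate of z2 = 7.3000 + 8.3000i
Numerator: (-5.0000 + 2.4000i)(7.3000 + 8.3000i) = -56.4200 - 23.9800i
Denominator: 7.3^2 + (-8.3)^2 = 122.18
Result = (-56.4200 - 23.9800i)/122.18

-0.4618 - 0.1963i


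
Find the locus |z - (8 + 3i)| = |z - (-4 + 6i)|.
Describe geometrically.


Equal distances means the locus is the perpendicular bisector of z1 and z2.
Midpoint = ((8+(-4))/2, (3+6)/2) = (2.0000, 4.5000)

Perpendicular bisector through (2.0000, 4.5000)


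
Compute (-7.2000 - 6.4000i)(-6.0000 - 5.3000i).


Real = -7.2*(-6) - (-6.4)*(-5.3) = 43.2 - 33.92 = 9.28
Imag = -7.2*(-5.3) - (6)*(-6.4) = 38.16 + 38.4 = 76.56

9.2800 + 76.5600i


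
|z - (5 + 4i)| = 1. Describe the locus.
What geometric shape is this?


|z - z0| = r is a circle with center z0 and radius r.
Center = (5, 4), radius = 1

Circle with center (5, 4) and radius 1


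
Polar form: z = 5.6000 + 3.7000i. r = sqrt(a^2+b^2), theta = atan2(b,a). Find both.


r = sqrt(31.36+13.69) = sqrt(45.05) = 6.7119
theta = atan2(3.7, 5.6) = 33.4533 degrees

r = 6.7119, theta = 33.4533 degrees


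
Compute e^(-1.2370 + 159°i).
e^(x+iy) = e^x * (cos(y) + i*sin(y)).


e^-1.2370 = 0.2903
cos(159°) = -0.9336
sin(159°) = 0.3584
Real = 0.2903*(-0.9336) = -0.2710
Imag = 0.2903*0.3584 = 0.1040

-0.2710 + 0.1040i


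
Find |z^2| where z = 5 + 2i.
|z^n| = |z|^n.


|z| = sqrt(25+4) = sqrt(29) = 5.3852
|z^2| = |z|^2 = (sqrt(29))^2 = 29

|z^2| = 29


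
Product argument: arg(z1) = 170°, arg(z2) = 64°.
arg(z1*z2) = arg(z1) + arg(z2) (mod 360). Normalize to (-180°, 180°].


arg(z1*z2) = 170° + 64° = 234°
Normalized to (-180°, 180°]: -126°

-126°


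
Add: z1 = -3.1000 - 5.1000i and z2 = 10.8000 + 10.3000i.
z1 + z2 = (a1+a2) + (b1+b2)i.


Real: -3.1 + 10.8 = 7.7
Imag: -5.1 + 10.3 = 5.2

7.7000 + 5.2000i


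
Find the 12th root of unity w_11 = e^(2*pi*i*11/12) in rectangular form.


Angle = 360*11/12 = 330°
a = cos(330°) = 0.8660
b = sin(330°) = -0.5000

0.8660 - 0.5000i


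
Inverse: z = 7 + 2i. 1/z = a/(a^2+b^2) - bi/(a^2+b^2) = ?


|z|^2 = 49+4 = 53
1/z = (7 - 2i)/53

1/z = 0.1321 - 0.0377i


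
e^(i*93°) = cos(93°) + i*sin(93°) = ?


cos(93°) = -0.0523
sin(93°) = 0.9986

e^(i*93°) = -0.0523 + 0.9986i


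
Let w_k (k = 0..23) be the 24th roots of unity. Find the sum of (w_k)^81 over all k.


The roots are w_k = w^k with w = e^(2*pi*i/24), and (w^k)^81 = (w^81)^k.
So S = 1 + u + u^2 + ... + u^(23) with u = w^81.
81 = 3*24 + 9, so 81 is not a multiple of 24: u = (w^24)^3 * w^9 = w^9 ≠ 1 (w is a primitive 24th root), while u^24 = (w^24)^81 = 1.
Geometric series: S = (1 - u^24)/(1 - u) = (1 - 1)/(1 - u) = 0

S = 0


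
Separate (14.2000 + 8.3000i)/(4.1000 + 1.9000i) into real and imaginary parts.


Multiply by conjugate: (14.2000 + 8.3000i)(4.1000 - 1.9000i) / (4.1^2 + 1.9^2)
Numerator real = 14.2*4.1 + 8.3*1.9 = 73.99
Numerator imag = 8.3*4.1 - 14.2*1.9 = 7.05
Denominator = 20.42
Re(z) = 73.99/20.42 = 3.6234
Im(z) = 7.05/20.42 = 0.3452

Re(z) = 3.6234, Im(z) = 0.3452


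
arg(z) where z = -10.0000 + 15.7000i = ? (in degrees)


Re = -10, Im = 15.7
arg = atan2(15.7, -10) = 122.4948 degrees

arg(z) = 122.4948 degrees


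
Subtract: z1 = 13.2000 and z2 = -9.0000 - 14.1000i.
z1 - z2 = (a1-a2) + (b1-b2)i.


Real: 13.2 + 9 = 22.2
Imag: 0 + 14.1 = 14.1

22.2000 + 14.1000i


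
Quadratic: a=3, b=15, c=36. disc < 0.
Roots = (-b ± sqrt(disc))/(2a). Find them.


disc = 15^2 - 4*3*36 = 225 - 432 = -207
sqrt(|disc|) = sqrt(207) = 14.3875
Real part = -15/(2*3) = -2.5000
Imag part = 14.3875/(2*3) = 2.3979

-2.5000 ± 2.3979i


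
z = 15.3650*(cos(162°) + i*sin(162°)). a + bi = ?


a = 15.3650*cos(162°) = 15.3650*(-0.95106) = -14.6130
b = 15.3650*sin(162°) = 15.3650*0.309017 = 4.7480

-14.6130 + 4.7480i


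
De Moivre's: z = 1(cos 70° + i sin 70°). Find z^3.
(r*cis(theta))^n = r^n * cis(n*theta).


r^3 = 1^3 = 1
n*theta = 3*70° = 210° = 210° (mod 360)
a = 1*cos(210°) = -0.8660
b = 1*sin(210°) = -0.5000

1 cis(210°) = -0.8660 - 0.5000i


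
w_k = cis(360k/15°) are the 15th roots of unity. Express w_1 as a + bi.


Angle = 360*1/15 = 24°
a = cos(24°) = 0.9135
b = sin(24°) = 0.4067

0.9135 + 0.4067i


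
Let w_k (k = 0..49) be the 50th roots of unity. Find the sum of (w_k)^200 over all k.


The roots are w_k = w^k with w = e^(2*pi*i/50), and (w^k)^200 = (w^200)^k.
So S = 1 + u + u^2 + ... + u^(49) with u = w^200.
200 = 4*50 + 0, so 200 is a multiple of 50 and u = (w^50)^4 = 1.
Every one of the 50 terms equals 1: S = 50

S = 50


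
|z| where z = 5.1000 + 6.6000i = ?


|z| = sqrt(5.1^2 + 6.6^2) = sqrt(26.01 + 43.56) = sqrt(69.57) = 8.3409

|z| = 8.3409


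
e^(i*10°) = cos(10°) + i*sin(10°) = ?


cos(10°) = 0.9848
sin(10°) = 0.1736

e^(i*10°) = 0.9848 + 0.1736i


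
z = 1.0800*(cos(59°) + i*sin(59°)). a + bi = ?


a = 1.0800*cos(59°) = 1.0800*0.515 = 0.5562
b = 1.0800*sin(59°) = 1.0800*0.85717 = 0.9257

0.5562 + 0.9257i


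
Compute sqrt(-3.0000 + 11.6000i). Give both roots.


|z| = sqrt(9+134.56) = 11.9817
sqrt((|z|+a)/2) = sqrt((11.9817+(-3))/2) = sqrt(4.4908) = 2.1192
sqrt((|z|-a)/2) = sqrt((11.9817-(-3))/2) = sqrt(7.4908) = 2.7369

±(2.1192 + 2.7369i) i.e. 2.1192 + 2.7369i and -2.1192 - 2.7369i


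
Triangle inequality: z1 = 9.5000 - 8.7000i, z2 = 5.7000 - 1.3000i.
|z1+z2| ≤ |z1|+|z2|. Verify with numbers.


|z1| = sqrt(9.5^2 + (-8.7)^2) = sqrt(165.94) = 12.8818
|z2| = sqrt(5.7^2 + (-1.3)^2) = sqrt(34.18) = 5.8464
z1+z2 = 15.2000 - 10.0000i
|z1+z2| = sqrt(331.04) = 18.1945
|z1|+|z2| = 12.8818 + 5.8464 = 18.7282

|z1+z2| = 18.1945 ≤ |z1|+|z2| = 18.7282 (verified)


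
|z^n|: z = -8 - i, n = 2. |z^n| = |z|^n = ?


|z| = sqrt(64+1) = sqrt(65) = 8.0623
|z^2| = |z|^2 = (sqrt(65))^2 = 65

|z^2| = 65


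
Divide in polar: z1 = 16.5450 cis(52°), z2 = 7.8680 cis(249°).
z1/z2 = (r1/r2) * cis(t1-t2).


r = 16.5450 / 7.8680 = 2.1028
theta = 52° - 249° = -197° = 163° (mod 360)

2.1028 cis(163°)


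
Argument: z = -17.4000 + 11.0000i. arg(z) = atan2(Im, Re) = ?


Re = -17.4, Im = 11
arg = atan2(11, -17.4) = 147.6996 degrees

arg(z) = 147.6996 degrees


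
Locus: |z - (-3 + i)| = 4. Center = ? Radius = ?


|z - z0| = r is a circle with center z0 and radius r.
Center = (-3, 1), radius = 4

Circle with center (-3, 1) and radius 4


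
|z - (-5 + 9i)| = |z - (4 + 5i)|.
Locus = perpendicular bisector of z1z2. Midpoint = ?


Equal distances means the locus is the perpendicular bisector of z1 and z2.
Midpoint = ((-5+4)/2, (9+5)/2) = (-0.5000, 7.0000)

Perpendicular bisector through (-0.5000, 7.0000)


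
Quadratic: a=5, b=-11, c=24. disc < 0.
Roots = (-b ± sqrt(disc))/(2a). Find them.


disc = (-11)^2 - 4*5*24 = 121 - 480 = -359
sqrt(|disc|) = sqrt(359) = 18.9473
Real part = 11/(2*5) = 1.1000
Imag part = 18.9473/(2*5) = 1.8947

1.1000 ± 1.8947i


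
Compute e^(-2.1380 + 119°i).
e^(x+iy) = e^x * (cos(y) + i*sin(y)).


e^-2.1380 = 0.1179
cos(119°) = -0.4848
sin(119°) = 0.8746
Real = 0.1179*(-0.4848) = -0.0572
Imag = 0.1179*0.8746 = 0.1031

-0.0572 + 0.1031i


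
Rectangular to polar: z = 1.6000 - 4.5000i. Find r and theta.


r = sqrt(2.56+20.25) = sqrt(22.81) = 4.7760
theta = atan2(-4.5, 1.6) = -70.4269 degrees

r = 4.7760, theta = -70.4269 degrees


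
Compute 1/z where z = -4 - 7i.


|z|^2 = 16+49 = 65
1/z = (-4 + 7i)/65

1/z = -0.0615 + 0.1077i


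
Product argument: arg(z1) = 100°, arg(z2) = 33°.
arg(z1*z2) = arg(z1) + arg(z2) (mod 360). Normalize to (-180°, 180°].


arg(z1*z2) = 100° + 33° = 133°
Normalized to (-180°, 180°]: 133°

133°


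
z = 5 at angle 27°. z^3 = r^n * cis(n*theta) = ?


r^3 = 5^3 = 125
n*theta = 3*27° = 81° = 81° (mod 360)
a = 125*cos(81°) = 19.5543
b = 125*sin(81°) = 123.4610

125 cis(81°) = 19.5543 + 123.4610i


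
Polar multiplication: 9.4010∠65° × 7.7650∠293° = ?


r = 9.4010 * 7.7650 = 72.9988
theta = 65° + 293° = 358° = 358° (mod 360)

72.9988 cis(358°)


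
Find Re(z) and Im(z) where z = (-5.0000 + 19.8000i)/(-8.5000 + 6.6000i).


Multiply by conjugate: (-5.0000 + 19.8000i)(-8.5000 - 6.6000i) / ((-8.5)^2 + 6.6^2)
Numerator real = -5*(-8.5) + 19.8*6.6 = 173.18
Numerator imag = 19.8*(-8.5) - (-5)*6.6 = -135.3
Denominator = 115.81
Re(z) = 173.18/115.81 = 1.4954
Im(z) = -135.3/115.81 = -1.1683

Re(z) = 1.4954, Im(z) = -1.1683


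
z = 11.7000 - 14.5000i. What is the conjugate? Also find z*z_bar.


z_bar = 11.7000 + 14.5000i
z*z_bar = 11.7^2 + (-14.5)^2 = 136.89 + 210.25 = 347.14

z_bar = 11.7000 + 14.5000i, z*z_bar = 347.14


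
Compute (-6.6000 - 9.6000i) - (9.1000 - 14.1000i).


Real: -6.6 - 9.1 = -15.7
Imag: -9.6 + 14.1 = 4.5

-15.7000 + 4.5000i


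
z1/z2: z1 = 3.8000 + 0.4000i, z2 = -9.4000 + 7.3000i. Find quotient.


Conjugate of z2 = -9.4000 - 7.3000i
Numerator: (3.8000 + 0.4000i)(-9.4000 - 7.3000i) = -32.8000 - 31.5000i
Denominator: (-9.4)^2 + 7.3^2 = 141.65
Result = (-32.8000 - 31.5000i)/141.65

-0.2316 - 0.2224i


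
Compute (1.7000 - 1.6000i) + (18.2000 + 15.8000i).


Real: 1.7 + 18.2 = 19.9
Imag: -1.6 + 15.8 = 14.2

19.9000 + 14.2000i


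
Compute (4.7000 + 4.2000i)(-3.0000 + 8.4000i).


Real = 4.7*(-3) - 4.2*8.4 = -14.1 - 35.28 = -49.38
Imag = 4.7*8.4 - (3)*4.2 = 39.48 - (12.6) = 26.88

-49.3800 + 26.8800i


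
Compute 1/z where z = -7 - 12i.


|z|^2 = 49+144 = 193
1/z = (-7 + 12i)/193

1/z = -0.0363 + 0.0622i


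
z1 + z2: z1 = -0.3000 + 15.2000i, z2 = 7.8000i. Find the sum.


Real: -0.3 + 0 = -0.3
Imag: 15.2 + 7.8 = 23

-0.3000 + 23.0000i


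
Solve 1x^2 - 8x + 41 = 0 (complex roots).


disc = (-8)^2 - 4*1*41 = 64 - 164 = -100
sqrt(|disc|) = sqrt(100) = 10.0000
Real part = 8/(2*1) = 4.0000
Imag part = 10.0000/(2*1) = 5.0000

4.0000 ± 5.0000i


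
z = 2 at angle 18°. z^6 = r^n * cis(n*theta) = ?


r^6 = 2^6 = 64
n*theta = 6*18° = 108° = 108° (mod 360)
a = 64*cos(108°) = -19.7771
b = 64*sin(108°) = 60.8676

64 cis(108°) = -19.7771 + 60.8676i


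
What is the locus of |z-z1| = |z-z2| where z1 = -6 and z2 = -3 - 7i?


Equal distances means the locus is the perpendicular bisector of z1 and z2.
Midpoint = ((-6+(-3))/2, (0+(-7))/2) = (-4.5000, -3.5000)

Perpendicular bisector through (-4.5000, -3.5000)


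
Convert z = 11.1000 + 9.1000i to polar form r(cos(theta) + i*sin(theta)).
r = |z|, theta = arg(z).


r = sqrt(123.21+82.81) = sqrt(206.02) = 14.3534
theta = atan2(9.1, 11.1) = 39.3456 degrees

r = 14.3534, theta = 39.3456 degrees


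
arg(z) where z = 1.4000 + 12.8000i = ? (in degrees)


Re = 1.4, Im = 12.8
arg = atan2(12.8, 1.4) = 83.7581 degrees

arg(z) = 83.7581 degrees


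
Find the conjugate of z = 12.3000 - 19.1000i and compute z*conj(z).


z_bar = 12.3000 + 19.1000i
z*z_bar = 12.3^2 + (-19.1)^2 = 151.29 + 364.81 = 516.1

z_bar = 12.3000 + 19.1000i, z*z_bar = 516.1


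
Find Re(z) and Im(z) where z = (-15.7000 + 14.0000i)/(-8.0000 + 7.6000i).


Multiply by conjugate: (-15.7000 + 14.0000i)(-8.0000 - 7.6000i) / ((-8)^2 + 7.6^2)
Numerator real = -15.7*(-8) + 14*7.6 = 232
Numerator imag = 14*(-8) - (-15.7)*7.6 = 7.32
Denominator = 121.76
Re(z) = 232/121.76 = 1.9054
Im(z) = 7.32/121.76 = 0.0601

Re(z) = 1.9054, Im(z) = 0.0601


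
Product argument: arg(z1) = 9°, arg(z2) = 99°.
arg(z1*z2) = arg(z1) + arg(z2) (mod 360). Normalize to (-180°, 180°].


arg(z1*z2) = 9° + 99° = 108°
Normalized to (-180°, 180°]: 108°

108°


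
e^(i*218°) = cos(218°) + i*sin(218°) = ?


cos(218°) = -0.7880
sin(218°) = -0.6157

e^(i*218°) = -0.7880 - 0.6157i


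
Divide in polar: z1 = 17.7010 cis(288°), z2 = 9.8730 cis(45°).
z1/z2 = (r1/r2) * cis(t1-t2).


r = 17.7010 / 9.8730 = 1.7929
theta = 288° - 45° = 243° = 243° (mod 360)

1.7929 cis(243°)


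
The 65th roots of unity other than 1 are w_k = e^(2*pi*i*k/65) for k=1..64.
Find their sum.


With w = e^(2*pi*i/65), all 65 of the 65th roots of unity w^0 = 1, w, ..., w^(64) sum to 0: 1 + w + ... + w^(64) = (1 - w^65)/(1 - w) = 0 since w^65 = 1, w ≠ 1.
Removing the root 1: w + w^2 + ... + w^(64) = 0 - 1 = -1

Sum = -1


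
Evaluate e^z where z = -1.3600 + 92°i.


e^-1.3600 = 0.2567
cos(92°) = -0.0349
sin(92°) = 0.9994
Real = 0.2567*(-0.0349) = -0.0090
Imag = 0.2567*0.9994 = 0.2565

-0.0090 + 0.2565i


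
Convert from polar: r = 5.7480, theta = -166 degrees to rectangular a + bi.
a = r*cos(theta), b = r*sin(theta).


a = 5.7480*cos(-166°) = 5.7480*(-0.9703) = -5.5773
b = 5.7480*sin(-166°) = 5.7480*(-0.24192) = -1.3906

-5.5773 - 1.3906i


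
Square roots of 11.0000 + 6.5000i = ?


|z| = sqrt(121+42.25) = 12.7769
sqrt((|z|+a)/2) = sqrt((12.7769+11)/2) = sqrt(11.8885) = 3.4480
sqrt((|z|-a)/2) = sqrt((12.7769-11)/2) = sqrt(0.8885) = 0.9426

±(3.4480 + 0.9426i) i.e. 3.4480 + 0.9426i and -3.4480 - 0.9426i


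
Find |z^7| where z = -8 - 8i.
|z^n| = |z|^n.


|z| = sqrt(64+64) = sqrt(128) = 11.3137
|z^7| = |z|^7 = (sqrt(128))^7 = 128^3 * sqrt(128) = 2097152*sqrt(128)

|z^7| = 2097152*sqrt(128) ≈ 23726566.4061


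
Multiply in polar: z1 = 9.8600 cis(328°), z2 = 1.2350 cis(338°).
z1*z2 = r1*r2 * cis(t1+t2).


r = 9.8600 * 1.2350 = 12.1771
theta = 328° + 338° = 666° = 306° (mod 360)

12.1771 cis(306°)


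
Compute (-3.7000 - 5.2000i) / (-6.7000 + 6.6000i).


Conjugate of z2 = -6.7000 - 6.6000i
Numerator: (-3.7000 - 5.2000i)(-6.7000 - 6.6000i) = -9.5300 + 59.2600i
Denominator: (-6.7)^2 + 6.6^2 = 88.45
Result = (-9.5300 + 59.2600i)/88.45

-0.1077 + 0.6700i


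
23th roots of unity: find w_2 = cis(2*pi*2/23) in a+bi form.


Angle = 360*2/23 = 31.3043°
a = cos(31.3043°) = 0.8544
b = sin(31.3043°) = 0.5196

0.8544 + 0.5196i


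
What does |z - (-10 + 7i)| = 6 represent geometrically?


|z - z0| = r is a circle with center z0 and radius r.
Center = (-10, 7), radius = 6

Circle with center (-10, 7) and radius 6


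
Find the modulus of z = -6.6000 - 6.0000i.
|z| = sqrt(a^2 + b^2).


|z| = sqrt((-6.6)^2 + (-6)^2) = sqrt(43.56 + 36) = sqrt(79.56) = 8.9196

|z| = 8.9196


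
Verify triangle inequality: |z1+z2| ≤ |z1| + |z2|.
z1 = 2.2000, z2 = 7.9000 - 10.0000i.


|z1| = sqrt(2.2^2 + 0^2) = sqrt(4.84) = 2.2000
|z2| = sqrt(7.9^2 + (-10)^2) = sqrt(162.41) = 12.7440
z1+z2 = 10.1000 - 10.0000i
|z1+z2| = sqrt(202.01) = 14.2130
|z1|+|z2| = 2.2000 + 12.7440 = 14.9440

|z1+z2| = 14.2130 ≤ |z1|+|z2| = 14.9440 (verified)


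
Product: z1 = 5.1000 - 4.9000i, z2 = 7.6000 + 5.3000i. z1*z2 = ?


Real = 5.1*7.6 - (-4.9)*5.3 = 38.76 - (-25.97) = 64.73
Imag = 5.1*5.3 + 7.6*(-4.9) = 27.03 - (37.24) = -10.21

64.7300 - 10.2100i


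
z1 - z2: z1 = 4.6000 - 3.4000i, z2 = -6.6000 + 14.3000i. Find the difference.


Real: 4.6 + 6.6 = 11.2
Imag: -3.4 - 14.3 = -17.7

11.2000 - 17.7000i


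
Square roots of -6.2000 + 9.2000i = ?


|z| = sqrt(38.44+84.64) = 11.0941
sqrt((|z|+a)/2) = sqrt((11.0941+(-6.2))/2) = sqrt(2.4471) = 1.5643
sqrt((|z|-a)/2) = sqrt((11.0941-(-6.2))/2) = sqrt(8.6471) = 2.9406

±(1.5643 + 2.9406i) i.e. 1.5643 + 2.9406i and -1.5643 - 2.9406i


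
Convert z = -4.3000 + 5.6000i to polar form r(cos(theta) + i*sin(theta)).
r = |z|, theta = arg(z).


r = sqrt(18.49+31.36) = sqrt(49.85) = 7.0605
theta = atan2(5.6, -4.3) = 127.5191 degrees

r = 7.0605, theta = 127.5191 degrees


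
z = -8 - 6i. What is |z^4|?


|z| = sqrt(64+36) = sqrt(100) = 10
|z^4| = |z|^4 = 10^4 = 10000

|z^4| = 10000


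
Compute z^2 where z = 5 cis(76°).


r^2 = 5^2 = 25
n*theta = 2*76° = 152° = 152° (mod 360)
a = 25*cos(152°) = -22.0737
b = 25*sin(152°) = 11.7368

25 cis(152°) = -22.0737 + 11.7368i


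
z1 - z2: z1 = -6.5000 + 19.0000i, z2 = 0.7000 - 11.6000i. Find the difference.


Real: -6.5 - 0.7 = -7.2
Imag: 19 + 11.6 = 30.6

-7.2000 + 30.6000i


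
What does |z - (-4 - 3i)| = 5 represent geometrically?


|z - z0| = r is a circle with center z0 and radius r.
Center = (-4, -3), radius = 5

Circle with center (-4, -3) and radius 5


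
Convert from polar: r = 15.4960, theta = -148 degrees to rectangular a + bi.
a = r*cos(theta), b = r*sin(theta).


a = 15.4960*cos(-148°) = 15.4960*(-0.84805) = -13.1414
b = 15.4960*sin(-148°) = 15.4960*(-0.52992) = -8.2116

-13.1414 - 8.2116i


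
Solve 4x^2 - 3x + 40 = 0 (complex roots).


disc = (-3)^2 - 4*4*40 = 9 - 640 = -631
sqrt(|disc|) = sqrt(631) = 25.1197
Real part = 3/(2*4) = 0.3750
Imag part = 25.1197/(2*4) = 3.1400

0.3750 ± 3.1400i


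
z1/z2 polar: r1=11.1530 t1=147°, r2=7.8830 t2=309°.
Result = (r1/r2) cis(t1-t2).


r = 11.1530 / 7.8830 = 1.4148
theta = 147° - 309° = -162° = 198° (mod 360)

1.4148 cis(198°)


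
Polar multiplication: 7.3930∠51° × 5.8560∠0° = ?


r = 7.3930 * 5.8560 = 43.2934
theta = 51° + 0° = 51° = 51° (mod 360)

43.2934 cis(51°)


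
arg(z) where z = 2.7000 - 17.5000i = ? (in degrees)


Re = 2.7, Im = -17.5
arg = atan2(-17.5, 2.7) = -81.2292 degrees

arg(z) = -81.2292 degrees


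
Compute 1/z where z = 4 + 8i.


|z|^2 = 16+64 = 80
1/z = (4 - 8i)/80

1/z = 0.0500 - 0.1000i


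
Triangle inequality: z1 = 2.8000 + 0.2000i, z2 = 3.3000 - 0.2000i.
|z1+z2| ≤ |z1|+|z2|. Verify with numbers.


|z1| = sqrt(2.8^2 + 0.2^2) = sqrt(7.88) = 2.8071
|z2| = sqrt(3.3^2 + (-0.2)^2) = sqrt(10.93) = 3.3061
z1+z2 = 6.1000
|z1+z2| = sqrt(37.21) = 6.1000
|z1|+|z2| = 2.8071 + 3.3061 = 6.1132

|z1+z2| = 6.1000 ≤ |z1|+|z2| = 6.1132 (verified)


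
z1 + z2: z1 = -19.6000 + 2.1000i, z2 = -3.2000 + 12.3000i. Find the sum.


Real: -19.6 - 3.2 = -22.8
Imag: 2.1 + 12.3 = 14.4

-22.8000 + 14.4000i


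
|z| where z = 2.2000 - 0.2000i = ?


|z| = sqrt(2.2^2 + (-0.2)^2) = sqrt(4.84 + 0.04) = sqrt(4.88) = 2.2091

|z| = 2.2091


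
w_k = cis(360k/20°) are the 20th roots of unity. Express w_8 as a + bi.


Angle = 360*8/20 = 144°
a = cos(144°) = -0.8090
b = sin(144°) = 0.5878

-0.8090 + 0.5878i


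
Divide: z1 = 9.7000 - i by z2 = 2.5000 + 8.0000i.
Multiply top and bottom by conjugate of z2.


Conjugate of z2 = 2.5000 - 8.0000i
Numerator: (9.7000 - i)(2.5000 - 8.0000i) = 16.2500 - 80.1000i
Denominator: 2.5^2 + 8^2 = 70.25
Result = (16.2500 - 80.1000i)/70.25

0.2313 - 1.1402i


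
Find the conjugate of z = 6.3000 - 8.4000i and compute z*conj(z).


z_bar = 6.3000 + 8.4000i
z*z_bar = 6.3^2 + (-8.4)^2 = 39.69 + 70.56 = 110.25

z_bar = 6.3000 + 8.4000i, z*z_bar = 110.25


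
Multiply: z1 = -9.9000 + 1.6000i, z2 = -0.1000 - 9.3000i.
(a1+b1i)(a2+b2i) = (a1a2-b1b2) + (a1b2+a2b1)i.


Real = -9.9*(-0.1) - 1.6*(-9.3) = 0.99 - (-14.88) = 15.87
Imag = -9.9*(-9.3) - (0.1)*1.6 = 92.07 - (0.16) = 91.91

15.8700 + 91.9100i


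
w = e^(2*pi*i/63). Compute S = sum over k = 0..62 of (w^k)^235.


The roots are w_k = w^k with w = e^(2*pi*i/63), and (w^k)^235 = (w^235)^k.
So S = 1 + u + u^2 + ... + u^(62) with u = w^235.
235 = 3*63 + 46, so 235 is not a multiple of 63: u = (w^63)^3 * w^46 = w^46 ≠ 1 (w is a primitive 63th root), while u^63 = (w^63)^235 = 1.
Geometric series: S = (1 - u^63)/(1 - u) = (1 - 1)/(1 - u) = 0

S = 0


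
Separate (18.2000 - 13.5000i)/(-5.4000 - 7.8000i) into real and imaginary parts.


Multiply by conjugate: (18.2000 - 13.5000i)(-5.4000 + 7.8000i) / ((-5.4)^2 + (-7.8)^2)
Numerator real = 18.2*(-5.4) - (13.5)*(-7.8) = 7.02
Numerator imag = -13.5*(-5.4) - 18.2*(-7.8) = 214.86
Denominator = 90
Re(z) = 7.02/90 = 0.0780
Im(z) = 214.86/90 = 2.3873

Re(z) = 0.0780, Im(z) = 2.3873


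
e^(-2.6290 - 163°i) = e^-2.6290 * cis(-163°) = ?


e^-2.6290 = 0.0722
cos(-163°) = -0.9563
sin(-163°) = -0.2924
Real = 0.0722*(-0.9563) = -0.0690
Imag = 0.0722*(-0.2924) = -0.0211

-0.0690 - 0.0211i


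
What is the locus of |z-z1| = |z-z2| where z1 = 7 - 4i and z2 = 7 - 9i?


Equal distances means the locus is the perpendicular bisector of z1 and z2.
Midpoint = ((7+7)/2, (-4+(-9))/2) = (7.0000, -6.5000)

Perpendicular bisector through (7.0000, -6.5000)


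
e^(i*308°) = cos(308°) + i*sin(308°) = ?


cos(308°) = 0.6157
sin(308°) = -0.7880

e^(i*308°) = 0.6157 - 0.7880i


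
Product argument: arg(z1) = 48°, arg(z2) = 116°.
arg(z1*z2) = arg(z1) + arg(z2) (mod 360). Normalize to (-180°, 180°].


arg(z1*z2) = 48° + 116° = 164°
Normalized to (-180°, 180°]: 164°

164°


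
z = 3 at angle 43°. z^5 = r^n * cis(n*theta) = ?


r^5 = 3^5 = 243
n*theta = 5*43° = 215° = 215° (mod 360)
a = 243*cos(215°) = -199.0539
b = 243*sin(215°) = -139.3791

243 cis(215°) = -199.0539 - 139.3791i


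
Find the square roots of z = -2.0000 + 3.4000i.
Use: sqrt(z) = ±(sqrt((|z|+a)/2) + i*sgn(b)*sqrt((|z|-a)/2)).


|z| = sqrt(4+11.56) = 3.9446
sqrt((|z|+a)/2) = sqrt((3.9446+(-2))/2) = sqrt(0.9723) = 0.9861
sqrt((|z|-a)/2) = sqrt((3.9446-(-2))/2) = sqrt(2.9723) = 1.7240

±(0.9861 + 1.7240i) i.e. 0.9861 + 1.7240i and -0.9861 - 1.7240i


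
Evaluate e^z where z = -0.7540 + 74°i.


e^-0.7540 = 0.4705
cos(74°) = 0.2756
sin(74°) = 0.9613
Real = 0.4705*0.2756 = 0.1297
Imag = 0.4705*0.9613 = 0.4523

0.1297 + 0.4523i
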